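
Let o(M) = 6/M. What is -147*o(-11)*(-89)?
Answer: -78498/11 ≈ -7136.2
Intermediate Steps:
-147*o(-11)*(-89) = -882/(-11)*(-89) = -882*(-1)/11*(-89) = -147*(-6/11)*(-89) = (882/11)*(-89) = -78498/11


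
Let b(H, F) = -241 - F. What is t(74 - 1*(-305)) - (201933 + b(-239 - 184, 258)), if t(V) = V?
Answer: -201055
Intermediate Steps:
t(74 - 1*(-305)) - (201933 + b(-239 - 184, 258)) = (74 - 1*(-305)) - (201933 + (-241 - 1*258)) = (74 + 305) - (201933 + (-241 - 258)) = 379 - (201933 - 499) = 379 - 1*201434 = 379 - 201434 = -201055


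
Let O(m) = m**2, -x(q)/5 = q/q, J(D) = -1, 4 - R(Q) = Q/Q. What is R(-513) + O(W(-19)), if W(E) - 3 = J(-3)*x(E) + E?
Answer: 124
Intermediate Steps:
R(Q) = 3 (R(Q) = 4 - Q/Q = 4 - 1*1 = 4 - 1 = 3)
x(q) = -5 (x(q) = -5*q/q = -5*1 = -5)
W(E) = 8 + E (W(E) = 3 + (-1*(-5) + E) = 3 + (5 + E) = 8 + E)
R(-513) + O(W(-19)) = 3 + (8 - 19)**2 = 3 + (-11)**2 = 3 + 121 = 124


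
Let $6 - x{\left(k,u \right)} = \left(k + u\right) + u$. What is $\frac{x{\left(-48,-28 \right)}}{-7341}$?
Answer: $- \frac{110}{7341} \approx -0.014984$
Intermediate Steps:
$x{\left(k,u \right)} = 6 - k - 2 u$ ($x{\left(k,u \right)} = 6 - \left(\left(k + u\right) + u\right) = 6 - \left(k + 2 u\right) = 6 - k - 2 u$)
$\frac{x{\left(-48,-28 \right)}}{-7341} = \frac{6 - -48 - -56}{-7341} = \left(6 + 48 + 56\right) \left(- \frac{1}{7341}\right) = 110 \left(- \frac{1}{7341}\right) = - \frac{110}{7341}$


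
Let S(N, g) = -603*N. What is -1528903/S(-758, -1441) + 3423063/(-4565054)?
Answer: -2136029463356/521641872999 ≈ -4.0948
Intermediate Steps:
-1528903/S(-758, -1441) + 3423063/(-4565054) = -1528903/((-603*(-758))) + 3423063/(-4565054) = -1528903/457074 + 3423063*(-1/4565054) = -1528903*1/457074 - 3423063/4565054 = -1528903/457074 - 3423063/4565054 = -2136029463356/521641872999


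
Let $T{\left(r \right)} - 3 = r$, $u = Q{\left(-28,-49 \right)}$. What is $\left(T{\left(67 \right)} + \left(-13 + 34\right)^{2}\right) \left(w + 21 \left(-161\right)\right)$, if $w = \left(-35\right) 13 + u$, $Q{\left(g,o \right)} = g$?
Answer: $-1974504$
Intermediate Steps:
$u = -28$
$T{\left(r \right)} = 3 + r$
$w = -483$ ($w = \left(-35\right) 13 - 28 = -455 - 28 = -483$)
$\left(T{\left(67 \right)} + \left(-13 + 34\right)^{2}\right) \left(w + 21 \left(-161\right)\right) = \left(\left(3 + 67\right) + \left(-13 + 34\right)^{2}\right) \left(-483 + 21 \left(-161\right)\right) = \left(70 + 21^{2}\right) \left(-483 - 3381\right) = \left(70 + 441\right) \left(-3864\right) = 511 \left(-3864\right) = -1974504$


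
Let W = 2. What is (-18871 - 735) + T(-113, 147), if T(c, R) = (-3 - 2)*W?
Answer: -19616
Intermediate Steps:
T(c, R) = -10 (T(c, R) = (-3 - 2)*2 = -5*2 = -10)
(-18871 - 735) + T(-113, 147) = (-18871 - 735) - 10 = -19606 - 10 = -19616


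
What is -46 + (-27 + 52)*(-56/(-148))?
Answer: -1352/37 ≈ -36.541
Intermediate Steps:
-46 + (-27 + 52)*(-56/(-148)) = -46 + 25*(-56*(-1/148)) = -46 + 25*(14/37) = -46 + 350/37 = -1352/37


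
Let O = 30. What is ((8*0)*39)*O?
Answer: 0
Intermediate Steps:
((8*0)*39)*O = ((8*0)*39)*30 = (0*39)*30 = 0*30 = 0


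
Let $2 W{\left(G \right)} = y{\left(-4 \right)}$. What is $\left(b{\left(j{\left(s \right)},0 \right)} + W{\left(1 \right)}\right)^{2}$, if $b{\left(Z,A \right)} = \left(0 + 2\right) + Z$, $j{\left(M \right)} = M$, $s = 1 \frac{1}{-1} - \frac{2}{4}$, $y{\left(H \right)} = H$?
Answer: $\frac{9}{4} \approx 2.25$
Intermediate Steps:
$s = - \frac{3}{2}$ ($s = 1 \left(-1\right) - \frac{1}{2} = -1 - \frac{1}{2} = - \frac{3}{2} \approx -1.5$)
$b{\left(Z,A \right)} = 2 + Z$
$W{\left(G \right)} = -2$ ($W{\left(G \right)} = \frac{1}{2} \left(-4\right) = -2$)
$\left(b{\left(j{\left(s \right)},0 \right)} + W{\left(1 \right)}\right)^{2} = \left(\left(2 - \frac{3}{2}\right) - 2\right)^{2} = \left(\frac{1}{2} - 2\right)^{2} = \left(- \frac{3}{2}\right)^{2} = \frac{9}{4}$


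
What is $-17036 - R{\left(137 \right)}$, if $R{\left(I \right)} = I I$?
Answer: $-35805$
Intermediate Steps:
$R{\left(I \right)} = I^{2}$
$-17036 - R{\left(137 \right)} = -17036 - 137^{2} = -17036 - 18769 = -35805$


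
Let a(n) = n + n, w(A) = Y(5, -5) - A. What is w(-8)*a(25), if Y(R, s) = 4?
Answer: 600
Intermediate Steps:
w(A) = 4 - A
a(n) = 2*n
w(-8)*a(25) = (4 - 1*(-8))*(2*25) = (4 + 8)*50 = 12*50 = 600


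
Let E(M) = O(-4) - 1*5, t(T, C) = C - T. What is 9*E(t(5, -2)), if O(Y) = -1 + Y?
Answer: -90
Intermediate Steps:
E(M) = -10 (E(M) = (-1 - 4) - 1*5 = -5 - 5 = -10)
9*E(t(5, -2)) = 9*(-10) = -90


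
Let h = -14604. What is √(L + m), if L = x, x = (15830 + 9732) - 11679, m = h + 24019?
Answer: √23298 ≈ 152.64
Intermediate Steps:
m = 9415 (m = -14604 + 24019 = 9415)
x = 13883 (x = 25562 - 11679 = 13883)
L = 13883
√(L + m) = √(13883 + 9415) = √23298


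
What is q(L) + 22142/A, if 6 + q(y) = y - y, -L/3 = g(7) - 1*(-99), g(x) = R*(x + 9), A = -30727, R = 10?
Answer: -206504/30727 ≈ -6.7206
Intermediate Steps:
g(x) = 90 + 10*x (g(x) = 10*(x + 9) = 10*(9 + x) = 90 + 10*x)
L = -777 (L = -3*((90 + 10*7) - 1*(-99)) = -3*((90 + 70) + 99) = -3*(160 + 99) = -3*259 = -777)
q(y) = -6 (q(y) = -6 + (y - y) = -6 + 0 = -6)
q(L) + 22142/A = -6 + 22142/(-30727) = -6 + 22142*(-1/30727) = -6 - 22142/30727 = -206504/30727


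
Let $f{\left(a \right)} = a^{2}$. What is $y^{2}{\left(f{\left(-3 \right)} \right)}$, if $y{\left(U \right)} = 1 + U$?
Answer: $100$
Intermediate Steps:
$y^{2}{\left(f{\left(-3 \right)} \right)} = \left(1 + \left(-3\right)^{2}\right)^{2} = \left(1 + 9\right)^{2} = 10^{2} = 100$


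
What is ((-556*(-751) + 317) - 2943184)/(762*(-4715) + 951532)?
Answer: 2525311/2641298 ≈ 0.95609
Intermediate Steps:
((-556*(-751) + 317) - 2943184)/(762*(-4715) + 951532) = ((417556 + 317) - 2943184)/(-3592830 + 951532) = (417873 - 2943184)/(-2641298) = -2525311*(-1/2641298) = 2525311/2641298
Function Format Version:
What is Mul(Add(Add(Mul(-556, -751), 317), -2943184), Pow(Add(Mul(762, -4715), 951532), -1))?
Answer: Rational(2525311, 2641298) ≈ 0.95609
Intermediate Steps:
Mul(Add(Add(Mul(-556, -751), 317), -2943184), Pow(Add(Mul(762, -4715), 951532), -1)) = Mul(Add(Add(417556, 317), -2943184), Pow(Add(-3592830, 951532), -1)) = Mul(Add(417873, -2943184), Pow(-2641298, -1)) = Mul(-2525311, Rational(-1, 2641298)) = Rational(2525311, 2641298)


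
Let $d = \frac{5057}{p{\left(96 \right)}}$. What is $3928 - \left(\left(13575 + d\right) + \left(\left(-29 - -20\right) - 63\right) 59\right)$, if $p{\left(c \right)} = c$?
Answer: $- \frac{523361}{96} \approx -5451.7$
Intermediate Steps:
$d = \frac{5057}{96} \approx 52.677$
$3928 - \left(\left(13575 + d\right) + \left(\left(-29 - -20\right) - 63\right) 59\right) = 3928 - \left(\left(13575 + \frac{5057}{96}\right) + \left(\left(-29 - -20\right) - 63\right) 59\right) = 3928 - \left(\frac{1308257}{96} + \left(\left(-29 + 20\right) - 63\right) 59\right) = 3928 - \left(\frac{1308257}{96} + \left(-9 - 63\right) 59\right) = 3928 - \left(\frac{1308257}{96} - 4248\right) = 3928 - \frac{900449}{96} = - \frac{523361}{96}$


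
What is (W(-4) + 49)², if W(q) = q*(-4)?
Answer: 4225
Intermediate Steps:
W(q) = -4*q
(W(-4) + 49)² = (-4*(-4) + 49)² = (16 + 49)² = 65² = 4225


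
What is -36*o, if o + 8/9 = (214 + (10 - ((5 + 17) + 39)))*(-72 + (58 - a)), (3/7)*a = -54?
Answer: -657184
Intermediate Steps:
a = -126 (a = (7/3)*(-54) = -126)
o = 164296/9 (o = -8/9 + (214 + (10 - ((5 + 17) + 39)))*(-72 + (58 - 1*(-126))) = -8/9 + (214 + (10 - (22 + 39)))*(-72 + (58 + 126)) = -8/9 + (214 + (10 - 1*61))*(-72 + 184) = -8/9 + (214 + (10 - 61))*112 = -8/9 + (214 - 51)*112 = -8/9 + 163*112 = -8/9 + 18256 = 164296/9 ≈ 18255.)
-36*o = -36*164296/9 = -657184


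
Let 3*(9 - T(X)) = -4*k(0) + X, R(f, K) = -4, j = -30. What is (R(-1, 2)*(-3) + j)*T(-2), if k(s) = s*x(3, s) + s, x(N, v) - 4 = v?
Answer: -174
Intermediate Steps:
x(N, v) = 4 + v
k(s) = s + s*(4 + s) (k(s) = s*(4 + s) + s = s + s*(4 + s))
T(X) = 9 - X/3 (T(X) = 9 - (-0*(5 + 0) + X)/3 = 9 - (-0*5 + X)/3 = 9 - (-4*0 + X)/3 = 9 - (0 + X)/3 = 9 - X/3)
(R(-1, 2)*(-3) + j)*T(-2) = (-4*(-3) - 30)*(9 - ⅓*(-2)) = (12 - 30)*(9 + ⅔) = -18*29/3 = -174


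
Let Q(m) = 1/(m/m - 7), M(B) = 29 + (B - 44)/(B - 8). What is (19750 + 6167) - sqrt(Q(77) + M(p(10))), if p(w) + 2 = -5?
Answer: 25917 - sqrt(29010)/30 ≈ 25911.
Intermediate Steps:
p(w) = -7 (p(w) = -2 - 5 = -7)
M(B) = 29 + (-44 + B)/(-8 + B)
Q(m) = -1/6 (Q(m) = 1/(1 - 7) = 1/(-6) = -1/6)
(19750 + 6167) - sqrt(Q(77) + M(p(10))) = (19750 + 6167) - sqrt(-1/6 + 6*(-46 + 5*(-7))/(-8 - 7)) = 25917 - sqrt(-1/6 + 6*(-46 - 35)/(-15)) = 25917 - sqrt(-1/6 + 6*(-1/15)*(-81)) = 25917 - sqrt(-1/6 + 162/5) = 25917 - sqrt(967/30) = 25917 - sqrt(29010)/30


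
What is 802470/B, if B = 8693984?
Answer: 401235/4346992 ≈ 0.092302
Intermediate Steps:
802470/B = 802470/8693984 = 802470*(1/8693984) = 401235/4346992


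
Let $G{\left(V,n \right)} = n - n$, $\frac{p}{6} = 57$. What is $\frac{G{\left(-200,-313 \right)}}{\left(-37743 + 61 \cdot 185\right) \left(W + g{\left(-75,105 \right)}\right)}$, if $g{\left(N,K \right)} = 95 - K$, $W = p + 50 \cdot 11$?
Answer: $0$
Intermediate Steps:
$p = 342$ ($p = 6 \cdot 57 = 342$)
$W = 892$ ($W = 342 + 50 \cdot 11 = 342 + 550 = 892$)
$G{\left(V,n \right)} = 0$
$\frac{G{\left(-200,-313 \right)}}{\left(-37743 + 61 \cdot 185\right) \left(W + g{\left(-75,105 \right)}\right)} = \frac{0}{\left(-37743 + 61 \cdot 185\right) \left(892 + \left(95 - 105\right)\right)} = \frac{0}{\left(-37743 + 11285\right) \left(892 + \left(95 - 105\right)\right)} = \frac{0}{\left(-26458\right) \left(892 - 10\right)} = \frac{0}{\left(-26458\right) 882} = \frac{0}{-23335956} = 0 \left(- \frac{1}{23335956}\right) = 0$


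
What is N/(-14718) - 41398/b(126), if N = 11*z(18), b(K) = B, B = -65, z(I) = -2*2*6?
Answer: 9232014/14495 ≈ 636.91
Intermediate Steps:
z(I) = -24 (z(I) = -4*6 = -24)
b(K) = -65
N = -264 (N = 11*(-24) = -264)
N/(-14718) - 41398/b(126) = -264/(-14718) - 41398/(-65) = -264*(-1/14718) - 41398*(-1/65) = 4/223 + 41398/65 = 9232014/14495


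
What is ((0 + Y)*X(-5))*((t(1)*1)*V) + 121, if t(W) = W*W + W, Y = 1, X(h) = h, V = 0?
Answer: 121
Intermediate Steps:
t(W) = W + W² (t(W) = W² + W = W + W²)
((0 + Y)*X(-5))*((t(1)*1)*V) + 121 = ((0 + 1)*(-5))*(((1*(1 + 1))*1)*0) + 121 = (1*(-5))*(((1*2)*1)*0) + 121 = -5*2*1*0 + 121 = -10*0 + 121 = -5*0 + 121 = 0 + 121 = 121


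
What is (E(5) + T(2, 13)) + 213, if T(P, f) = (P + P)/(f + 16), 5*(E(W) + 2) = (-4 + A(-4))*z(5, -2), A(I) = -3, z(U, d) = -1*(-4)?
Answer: 29803/145 ≈ 205.54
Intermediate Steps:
z(U, d) = 4
E(W) = -38/5 (E(W) = -2 + ((-4 - 3)*4)/5 = -2 + (-7*4)/5 = -2 + (⅕)*(-28) = -2 - 28/5 = -38/5)
T(P, f) = 2*P/(16 + f) (T(P, f) = (2*P)/(16 + f) = 2*P/(16 + f))
(E(5) + T(2, 13)) + 213 = (-38/5 + 2*2/(16 + 13)) + 213 = (-38/5 + 2*2/29) + 213 = (-38/5 + 2*2*(1/29)) + 213 = (-38/5 + 4/29) + 213 = -1082/145 + 213 = 29803/145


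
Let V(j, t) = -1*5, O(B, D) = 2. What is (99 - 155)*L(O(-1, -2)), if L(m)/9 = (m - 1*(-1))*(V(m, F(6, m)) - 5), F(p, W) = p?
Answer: 15120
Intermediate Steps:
V(j, t) = -5
L(m) = -90 - 90*m (L(m) = 9*((m - 1*(-1))*(-5 - 5)) = 9*((m + 1)*(-10)) = 9*((1 + m)*(-10)) = 9*(-10 - 10*m) = -90 - 90*m)
(99 - 155)*L(O(-1, -2)) = (99 - 155)*(-90 - 90*2) = -56*(-90 - 180) = -56*(-270) = 15120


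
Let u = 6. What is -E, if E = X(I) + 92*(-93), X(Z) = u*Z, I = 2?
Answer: 8544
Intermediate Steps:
X(Z) = 6*Z
E = -8544 (E = 6*2 + 92*(-93) = 12 - 8556 = -8544)
-E = -1*(-8544) = 8544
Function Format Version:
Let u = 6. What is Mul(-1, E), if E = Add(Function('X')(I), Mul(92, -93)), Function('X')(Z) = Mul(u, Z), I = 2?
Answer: 8544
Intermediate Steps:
Function('X')(Z) = Mul(6, Z)
E = -8544 (E = Add(Mul(6, 2), Mul(92, -93)) = Add(12, -8556) = -8544)
Mul(-1, E) = Mul(-1, -8544) = 8544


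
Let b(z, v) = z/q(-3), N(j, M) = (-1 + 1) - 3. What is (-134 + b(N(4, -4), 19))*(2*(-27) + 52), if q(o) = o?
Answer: 266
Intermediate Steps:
N(j, M) = -3 (N(j, M) = 0 - 3 = -3)
b(z, v) = -z/3 (b(z, v) = z/(-3) = z*(-⅓) = -z/3)
(-134 + b(N(4, -4), 19))*(2*(-27) + 52) = (-134 - ⅓*(-3))*(2*(-27) + 52) = (-134 + 1)*(-54 + 52) = -133*(-2) = 266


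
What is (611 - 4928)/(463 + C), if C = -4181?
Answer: 4317/3718 ≈ 1.1611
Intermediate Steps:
(611 - 4928)/(463 + C) = (611 - 4928)/(463 - 4181) = -4317/(-3718) = -4317*(-1/3718) = 4317/3718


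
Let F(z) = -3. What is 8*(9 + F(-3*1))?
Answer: 48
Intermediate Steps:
8*(9 + F(-3*1)) = 8*(9 - 3) = 8*6 = 48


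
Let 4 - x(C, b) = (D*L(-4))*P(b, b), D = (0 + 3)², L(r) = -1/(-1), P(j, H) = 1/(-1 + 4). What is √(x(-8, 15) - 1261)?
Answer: 6*I*√35 ≈ 35.496*I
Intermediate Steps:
P(j, H) = ⅓ (P(j, H) = 1/3 = ⅓)
L(r) = 1 (L(r) = -1*(-1) = 1)
D = 9 (D = 3² = 9)
x(C, b) = 1 (x(C, b) = 4 - 9*1/3 = 4 - 9/3 = 4 - 1*3 = 4 - 3 = 1)
√(x(-8, 15) - 1261) = √(1 - 1261) = √(-1260) = 6*I*√35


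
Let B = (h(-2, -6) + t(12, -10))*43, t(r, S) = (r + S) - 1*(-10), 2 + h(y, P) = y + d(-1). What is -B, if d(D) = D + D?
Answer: -258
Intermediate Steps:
d(D) = 2*D
h(y, P) = -4 + y (h(y, P) = -2 + (y + 2*(-1)) = -2 + (y - 2) = -2 + (-2 + y) = -4 + y)
t(r, S) = 10 + S + r (t(r, S) = (S + r) + 10 = 10 + S + r)
B = 258 (B = ((-4 - 2) + (10 - 10 + 12))*43 = (-6 + 12)*43 = 6*43 = 258)
-B = -1*258 = -258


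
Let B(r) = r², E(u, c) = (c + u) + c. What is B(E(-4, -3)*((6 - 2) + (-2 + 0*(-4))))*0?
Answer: 0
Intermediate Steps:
E(u, c) = u + 2*c
B(E(-4, -3)*((6 - 2) + (-2 + 0*(-4))))*0 = ((-4 + 2*(-3))*((6 - 2) + (-2 + 0*(-4))))²*0 = ((-4 - 6)*(4 + (-2 + 0)))²*0 = (-10*(4 - 2))²*0 = (-10*2)²*0 = (-20)²*0 = 400*0 = 0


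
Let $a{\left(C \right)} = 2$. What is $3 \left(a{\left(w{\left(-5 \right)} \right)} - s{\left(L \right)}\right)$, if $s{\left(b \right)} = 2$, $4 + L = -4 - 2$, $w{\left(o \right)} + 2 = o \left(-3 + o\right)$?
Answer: $0$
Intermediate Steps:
$w{\left(o \right)} = -2 + o \left(-3 + o\right)$
$L = -10$ ($L = -4 - 6 = -10$)
$3 \left(a{\left(w{\left(-5 \right)} \right)} - s{\left(L \right)}\right) = 3 \left(2 - 2\right) = 3 \cdot 0 = 0$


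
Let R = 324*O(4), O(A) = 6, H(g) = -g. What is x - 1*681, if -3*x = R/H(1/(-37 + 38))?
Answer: -33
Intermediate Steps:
R = 1944 (R = 324*6 = 1944)
x = 648 (x = -648/((-1/(-37 + 38))) = -648/((-1/1)) = -648/((-1*1)) = -648/(-1) = -648*(-1) = -⅓*(-1944) = 648)
x - 1*681 = 648 - 1*681 = 648 - 681 = -33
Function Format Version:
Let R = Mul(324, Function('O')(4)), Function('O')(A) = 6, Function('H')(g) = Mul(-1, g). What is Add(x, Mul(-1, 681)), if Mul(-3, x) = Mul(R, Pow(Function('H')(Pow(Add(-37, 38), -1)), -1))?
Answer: -33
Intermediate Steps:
R = 1944 (R = Mul(324, 6) = 1944)
x = 648 (x = Mul(Rational(-1, 3), Mul(1944, Pow(Mul(-1, Pow(Add(-37, 38), -1)), -1))) = Mul(Rational(-1, 3), Mul(1944, Pow(Mul(-1, Pow(1, -1)), -1))) = Mul(Rational(-1, 3), Mul(1944, Pow(Mul(-1, 1), -1))) = Mul(Rational(-1, 3), Mul(1944, Pow(-1, -1))) = Mul(Rational(-1, 3), Mul(1944, -1)) = Mul(Rational(-1, 3), -1944) = 648)
Add(x, Mul(-1, 681)) = Add(648, Mul(-1, 681)) = Add(648, -681) = -33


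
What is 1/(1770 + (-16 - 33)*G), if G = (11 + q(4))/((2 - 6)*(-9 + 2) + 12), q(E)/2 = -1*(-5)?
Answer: 40/69771 ≈ 0.00057330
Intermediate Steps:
q(E) = 10 (q(E) = 2*(-1*(-5)) = 2*5 = 10)
G = 21/40 (G = (11 + 10)/((2 - 6)*(-9 + 2) + 12) = 21/(-4*(-7) + 12) = 21/(28 + 12) = 21/40 ≈ 0.52500)
1/(1770 + (-16 - 33)*G) = 1/(1770 + (-16 - 33)*(21/40)) = 1/(1770 - 49*21/40) = 1/(1770 - 1029/40) = 1/(69771/40) = 40/69771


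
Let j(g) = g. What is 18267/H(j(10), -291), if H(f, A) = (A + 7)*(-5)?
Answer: 18267/1420 ≈ 12.864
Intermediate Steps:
H(f, A) = -35 - 5*A (H(f, A) = (7 + A)*(-5) = -35 - 5*A)
18267/H(j(10), -291) = 18267/(-35 - 5*(-291)) = 18267/(-35 + 1455) = 18267/1420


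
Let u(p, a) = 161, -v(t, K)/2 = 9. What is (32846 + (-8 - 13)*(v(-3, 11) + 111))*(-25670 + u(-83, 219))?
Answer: -788049537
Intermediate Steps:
v(t, K) = -18 (v(t, K) = -2*9 = -18)
(32846 + (-8 - 13)*(v(-3, 11) + 111))*(-25670 + u(-83, 219)) = (32846 + (-8 - 13)*(-18 + 111))*(-25670 + 161) = (32846 - 21*93)*(-25509) = (32846 - 1953)*(-25509) = 30893*(-25509) = -788049537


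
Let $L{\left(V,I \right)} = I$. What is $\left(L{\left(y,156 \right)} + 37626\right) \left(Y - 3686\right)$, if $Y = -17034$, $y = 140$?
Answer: $-782843040$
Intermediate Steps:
$\left(L{\left(y,156 \right)} + 37626\right) \left(Y - 3686\right) = \left(156 + 37626\right) \left(-17034 - 3686\right) = 37782 \left(-20720\right) = -782843040$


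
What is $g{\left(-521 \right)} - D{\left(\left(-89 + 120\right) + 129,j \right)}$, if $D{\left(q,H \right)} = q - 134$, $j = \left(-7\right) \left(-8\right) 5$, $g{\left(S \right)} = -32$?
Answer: $-58$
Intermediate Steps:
$j = 280$ ($j = 56 \cdot 5 = 280$)
$D{\left(q,H \right)} = -134 + q$ ($D{\left(q,H \right)} = q - 134 = -134 + q$)
$g{\left(-521 \right)} - D{\left(\left(-89 + 120\right) + 129,j \right)} = -32 - \left(-134 + \left(\left(-89 + 120\right) + 129\right)\right) = -32 - \left(-134 + \left(31 + 129\right)\right) = -32 - \left(-134 + 160\right) = -32 - 26 = -58$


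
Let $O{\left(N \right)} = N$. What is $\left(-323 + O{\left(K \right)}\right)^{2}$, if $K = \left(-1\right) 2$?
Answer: $105625$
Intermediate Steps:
$K = -2$
$\left(-323 + O{\left(K \right)}\right)^{2} = \left(-323 - 2\right)^{2} = \left(-325\right)^{2} = 105625$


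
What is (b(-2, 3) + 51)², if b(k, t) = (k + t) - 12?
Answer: 1600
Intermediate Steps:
b(k, t) = -12 + k + t
(b(-2, 3) + 51)² = ((-12 - 2 + 3) + 51)² = (-11 + 51)² = 40² = 1600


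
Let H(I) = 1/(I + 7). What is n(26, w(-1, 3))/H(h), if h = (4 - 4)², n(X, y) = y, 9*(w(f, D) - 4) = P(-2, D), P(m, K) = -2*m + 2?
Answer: 98/3 ≈ 32.667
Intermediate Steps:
P(m, K) = 2 - 2*m
w(f, D) = 14/3 (w(f, D) = 4 + (2 - 2*(-2))/9 = 4 + (2 + 4)/9 = 4 + (⅑)*6 = 4 + ⅔ = 14/3)
h = 0 (h = 0² = 0)
H(I) = 1/(7 + I)
n(26, w(-1, 3))/H(h) = 14/(3*(1/(7 + 0))) = 14/(3*(1/7)) = 14/(3*(⅐)) = (14/3)*7 = 98/3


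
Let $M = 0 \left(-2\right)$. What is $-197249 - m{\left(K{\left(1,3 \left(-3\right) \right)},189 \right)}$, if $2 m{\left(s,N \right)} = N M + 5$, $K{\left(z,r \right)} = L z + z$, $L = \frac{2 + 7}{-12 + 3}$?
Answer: $- \frac{394503}{2} \approx -1.9725 \cdot 10^{5}$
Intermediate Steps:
$M = 0$
$L = -1$ ($L = \frac{9}{-9} = 9 \left(- \frac{1}{9}\right) = -1$)
$K{\left(z,r \right)} = 0$ ($K{\left(z,r \right)} = - z + z = 0$)
$m{\left(s,N \right)} = \frac{5}{2}$ ($m{\left(s,N \right)} = \frac{N 0 + 5}{2} = \frac{0 + 5}{2} = \frac{1}{2} \cdot 5 = \frac{5}{2}$)
$-197249 - m{\left(K{\left(1,3 \left(-3\right) \right)},189 \right)} = -197249 - \frac{5}{2} = - \frac{394503}{2}$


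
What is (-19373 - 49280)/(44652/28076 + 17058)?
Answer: -481875407/119741265 ≈ -4.0243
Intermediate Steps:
(-19373 - 49280)/(44652/28076 + 17058) = -68653/(44652*(1/28076) + 17058) = -68653/(11163/7019 + 17058) = -68653/119741265/7019 = -68653*7019/119741265 = -481875407/119741265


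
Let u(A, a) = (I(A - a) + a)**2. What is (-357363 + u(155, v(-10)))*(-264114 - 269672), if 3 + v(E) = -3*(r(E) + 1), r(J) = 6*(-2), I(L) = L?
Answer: 177931157668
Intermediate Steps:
r(J) = -12
v(E) = 30 (v(E) = -3 - 3*(-12 + 1) = -3 - 3*(-11) = -3 + 33 = 30)
u(A, a) = A**2 (u(A, a) = ((A - a) + a)**2 = A**2)
(-357363 + u(155, v(-10)))*(-264114 - 269672) = (-357363 + 155**2)*(-264114 - 269672) = (-357363 + 24025)*(-533786) = -333338*(-533786) = 177931157668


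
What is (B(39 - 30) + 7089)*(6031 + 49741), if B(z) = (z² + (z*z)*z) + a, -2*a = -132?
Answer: 444223980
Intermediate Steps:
a = 66 (a = -½*(-132) = 66)
B(z) = 66 + z² + z³ (B(z) = (z² + (z*z)*z) + 66 = (z² + z²*z) + 66 = (z² + z³) + 66 = 66 + z² + z³)
(B(39 - 30) + 7089)*(6031 + 49741) = ((66 + (39 - 30)² + (39 - 30)³) + 7089)*(6031 + 49741) = ((66 + 9² + 9³) + 7089)*55772 = ((66 + 81 + 729) + 7089)*55772 = (876 + 7089)*55772 = 7965*55772 = 444223980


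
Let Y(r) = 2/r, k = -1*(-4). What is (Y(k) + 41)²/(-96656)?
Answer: -6889/386624 ≈ -0.017818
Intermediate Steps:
k = 4
(Y(k) + 41)²/(-96656) = (2/4 + 41)²/(-96656) = (2*(¼) + 41)²*(-1/96656) = (½ + 41)²*(-1/96656) = (83/2)²*(-1/96656) = (6889/4)*(-1/96656) = -6889/386624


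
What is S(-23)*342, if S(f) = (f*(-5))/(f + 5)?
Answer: -2185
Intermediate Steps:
S(f) = -5*f/(5 + f) (S(f) = (-5*f)/(5 + f) = -5*f/(5 + f))
S(-23)*342 = -5*(-23)/(5 - 23)*342 = -5*(-23)/(-18)*342 = -5*(-23)*(-1/18)*342 = -115/18*342 = -2185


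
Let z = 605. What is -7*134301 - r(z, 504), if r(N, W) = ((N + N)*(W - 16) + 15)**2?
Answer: -348685285132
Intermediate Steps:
r(N, W) = (15 + 2*N*(-16 + W))**2 (r(N, W) = ((2*N)*(-16 + W) + 15)**2 = (2*N*(-16 + W) + 15)**2 = (15 + 2*N*(-16 + W))**2)
-7*134301 - r(z, 504) = -7*134301 - (15 - 32*605 + 2*605*504)**2 = -940107 - (15 - 19360 + 609840)**2 = -940107 - 1*590495**2 = -940107 - 1*348684345025 = -940107 - 348684345025 = -348685285132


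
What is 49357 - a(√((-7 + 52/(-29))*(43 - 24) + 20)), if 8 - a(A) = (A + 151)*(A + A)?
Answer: 1422591/29 + 302*I*√123685/29 ≈ 49055.0 + 3662.4*I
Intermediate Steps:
a(A) = 8 - 2*A*(151 + A) (a(A) = 8 - (A + 151)*(A + A) = 8 - (151 + A)*2*A = 8 - 2*A*(151 + A))
49357 - a(√((-7 + 52/(-29))*(43 - 24) + 20)) = 49357 - (8 - 302*√((-7 + 52/(-29))*(43 - 24) + 20) - (40 + 2*(-7 + 52/(-29))*(43 - 24))) = 49357 - (8 - 302*√((-7 + 52*(-1/29))*19 + 20) - 2*(√((-7 + 52*(-1/29))*19 + 20))²) = 49357 - (8 - 302*√((-7 - 52/29)*19 + 20) - 2*(√((-7 - 52/29)*19 + 20))²) = 49357 - (8 - 302*√(-255/29*19 + 20) - 2*(√(-255/29*19 + 20))²) = 49357 - (8 - 302*√(-4845/29 + 20) - 2*(√(-4845/29 + 20))²) = 49357 - (8 - 302*I*√123685/29 - 2*(√(-4265/29))²) = 49357 - (8 - 302*I*√123685/29 - 2*(I*√123685/29)²) = 49357 - (8 - 302*I*√123685/29 - 2*(-4265/29)) = 49357 - (8 - 302*I*√123685/29 + 8530/29) = 49357 - (8762/29 - 302*I*√123685/29) = 49357 + (-8762/29 + 302*I*√123685/29) = 1422591/29 + 302*I*√123685/29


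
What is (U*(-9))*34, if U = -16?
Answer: 4896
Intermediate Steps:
(U*(-9))*34 = -16*(-9)*34 = 144*34 = 4896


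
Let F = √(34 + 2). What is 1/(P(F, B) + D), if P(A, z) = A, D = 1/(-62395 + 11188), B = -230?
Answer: 51207/307241 ≈ 0.16667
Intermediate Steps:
D = -1/51207 (D = 1/(-51207) = -1/51207 ≈ -1.9529e-5)
F = 6 (F = √36 = 6)
1/(P(F, B) + D) = 1/(6 - 1/51207) = 1/(307241/51207) = 51207/307241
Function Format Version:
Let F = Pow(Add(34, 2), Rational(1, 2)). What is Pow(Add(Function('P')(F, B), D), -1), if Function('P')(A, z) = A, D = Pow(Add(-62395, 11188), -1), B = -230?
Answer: Rational(51207, 307241) ≈ 0.16667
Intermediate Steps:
D = Rational(-1, 51207) (D = Pow(-51207, -1) = Rational(-1, 51207) ≈ -1.9529e-5)
F = 6 (F = Pow(36, Rational(1, 2)) = 6)
Pow(Add(Function('P')(F, B), D), -1) = Pow(Add(6, Rational(-1, 51207)), -1) = Pow(Rational(307241, 51207), -1) = Rational(51207, 307241)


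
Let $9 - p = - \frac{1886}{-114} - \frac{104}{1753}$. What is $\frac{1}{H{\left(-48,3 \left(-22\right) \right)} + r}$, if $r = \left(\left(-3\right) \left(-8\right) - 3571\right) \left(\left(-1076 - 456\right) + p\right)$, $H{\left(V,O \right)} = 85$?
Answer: $\frac{99921}{545632273483} \approx 1.8313 \cdot 10^{-7}$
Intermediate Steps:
$p = - \frac{747862}{99921}$ ($p = 9 - \left(- \frac{1886}{-114} - \frac{104}{1753}\right) = 9 - \left(\left(-1886\right) \left(- \frac{1}{114}\right) - \frac{104}{1753}\right) = 9 - \left(\frac{943}{57} - \frac{104}{1753}\right) = 9 - \frac{1647151}{99921} = - \frac{747862}{99921} \approx -7.4845$)
$r = \frac{545623780198}{99921}$ ($r = \left(\left(-3\right) \left(-8\right) - 3571\right) \left(\left(-1076 - 456\right) - \frac{747862}{99921}\right) = \left(24 - 3571\right) \left(\left(-1076 - 456\right) - \frac{747862}{99921}\right) = - 3547 \left(-1532 - \frac{747862}{99921}\right) = \left(-3547\right) \left(- \frac{153826834}{99921}\right) = \frac{545623780198}{99921} \approx 5.4606 \cdot 10^{6}$)
$\frac{1}{H{\left(-48,3 \left(-22\right) \right)} + r} = \frac{1}{85 + \frac{545623780198}{99921}} = \frac{1}{\frac{545632273483}{99921}} = \frac{99921}{545632273483}$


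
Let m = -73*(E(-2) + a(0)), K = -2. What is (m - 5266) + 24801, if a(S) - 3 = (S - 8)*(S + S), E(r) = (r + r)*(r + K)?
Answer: 18148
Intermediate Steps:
E(r) = 2*r*(-2 + r) (E(r) = (r + r)*(r - 2) = (2*r)*(-2 + r) = 2*r*(-2 + r))
a(S) = 3 + 2*S*(-8 + S) (a(S) = 3 + (S - 8)*(S + S) = 3 + (-8 + S)*(2*S) = 3 + 2*S*(-8 + S))
m = -1387 (m = -73*(2*(-2)*(-2 - 2) + (3 - 16*0 + 2*0**2)) = -73*(2*(-2)*(-4) + (3 + 0 + 2*0)) = -73*(16 + (3 + 0 + 0)) = -73*(16 + 3) = -73*19 = -1387)
(m - 5266) + 24801 = (-1387 - 5266) + 24801 = -6653 + 24801 = 18148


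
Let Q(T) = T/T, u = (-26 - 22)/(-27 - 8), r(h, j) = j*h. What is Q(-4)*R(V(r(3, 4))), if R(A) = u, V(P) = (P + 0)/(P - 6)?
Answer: 48/35 ≈ 1.3714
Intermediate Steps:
r(h, j) = h*j
u = 48/35 (u = -48/(-35) = -48*(-1/35) = 48/35 ≈ 1.3714)
Q(T) = 1
V(P) = P/(-6 + P)
R(A) = 48/35
Q(-4)*R(V(r(3, 4))) = 1*(48/35) = 48/35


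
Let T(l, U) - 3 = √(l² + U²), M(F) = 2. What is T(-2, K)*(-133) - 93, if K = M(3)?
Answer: -492 - 266*√2 ≈ -868.18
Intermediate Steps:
K = 2
T(l, U) = 3 + √(U² + l²) (T(l, U) = 3 + √(l² + U²) = 3 + √(U² + l²))
T(-2, K)*(-133) - 93 = (3 + √(2² + (-2)²))*(-133) - 93 = (3 + √(4 + 4))*(-133) - 93 = (3 + √8)*(-133) - 93 = (3 + 2*√2)*(-133) - 93 = (-399 - 266*√2) - 93 = -492 - 266*√2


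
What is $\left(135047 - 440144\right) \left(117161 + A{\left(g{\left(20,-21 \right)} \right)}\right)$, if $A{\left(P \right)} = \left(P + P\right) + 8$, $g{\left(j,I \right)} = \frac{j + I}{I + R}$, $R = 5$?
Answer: $- \frac{285983588241}{8} \approx -3.5748 \cdot 10^{10}$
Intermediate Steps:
$g{\left(j,I \right)} = \frac{I + j}{5 + I}$ ($g{\left(j,I \right)} = \frac{j + I}{I + 5} = \frac{I + j}{5 + I}$)
$A{\left(P \right)} = 8 + 2 P$ ($A{\left(P \right)} = 2 P + 8 = 8 + 2 P$)
$\left(135047 - 440144\right) \left(117161 + A{\left(g{\left(20,-21 \right)} \right)}\right) = \left(135047 - 440144\right) \left(117161 + \left(8 + 2 \frac{-21 + 20}{5 - 21}\right)\right) = - 305097 \left(117161 + \left(8 + 2 \frac{1}{-16} \left(-1\right)\right)\right) = - 305097 \left(117161 + \left(8 + 2 \left(\left(- \frac{1}{16}\right) \left(-1\right)\right)\right)\right) = - 305097 \left(117161 + \left(8 + 2 \cdot \frac{1}{16}\right)\right) = - 305097 \left(117161 + \left(8 + \frac{1}{8}\right)\right) = - 305097 \left(117161 + \frac{65}{8}\right) = \left(-305097\right) \frac{937353}{8} = - \frac{285983588241}{8}$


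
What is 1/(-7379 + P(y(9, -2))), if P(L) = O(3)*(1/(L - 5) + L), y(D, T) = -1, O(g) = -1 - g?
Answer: -3/22123 ≈ -0.00013561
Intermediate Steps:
P(L) = -4*L - 4/(-5 + L) (P(L) = (-1 - 1*3)*(1/(L - 5) + L) = (-1 - 3)*(1/(-5 + L) + L) = -4*(L + 1/(-5 + L)) = -4*L - 4/(-5 + L))
1/(-7379 + P(y(9, -2))) = 1/(-7379 + 4*(-1 - 1*(-1)**2 + 5*(-1))/(-5 - 1)) = 1/(-7379 + 4*(-1 - 1*1 - 5)/(-6)) = 1/(-7379 + 4*(-1/6)*(-1 - 1 - 5)) = 1/(-7379 + 4*(-1/6)*(-7)) = 1/(-7379 + 14/3) = 1/(-22123/3) = -3/22123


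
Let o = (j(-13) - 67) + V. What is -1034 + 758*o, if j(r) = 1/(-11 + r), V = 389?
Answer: 2916125/12 ≈ 2.4301e+5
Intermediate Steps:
o = 7727/24 (o = (1/(-11 - 13) - 67) + 389 = (1/(-24) - 67) + 389 = (-1/24 - 67) + 389 = -1609/24 + 389 = 7727/24 ≈ 321.96)
-1034 + 758*o = -1034 + 758*(7727/24) = -1034 + 2928533/12 = 2916125/12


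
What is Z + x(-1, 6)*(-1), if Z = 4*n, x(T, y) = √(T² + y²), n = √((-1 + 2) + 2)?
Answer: -√37 + 4*√3 ≈ 0.84544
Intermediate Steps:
n = √3 (n = √(1 + 2) = √3 ≈ 1.7320)
Z = 4*√3 ≈ 6.9282
Z + x(-1, 6)*(-1) = 4*√3 + √((-1)² + 6²)*(-1) = 4*√3 + √(1 + 36)*(-1) = 4*√3 + √37*(-1) = 4*√3 - √37 = -√37 + 4*√3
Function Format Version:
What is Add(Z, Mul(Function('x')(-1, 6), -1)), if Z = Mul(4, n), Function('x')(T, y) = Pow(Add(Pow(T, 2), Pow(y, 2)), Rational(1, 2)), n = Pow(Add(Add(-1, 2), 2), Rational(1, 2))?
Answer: Add(Mul(-1, Pow(37, Rational(1, 2))), Mul(4, Pow(3, Rational(1, 2)))) ≈ 0.84544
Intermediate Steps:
n = Pow(3, Rational(1, 2)) (n = Pow(Add(1, 2), Rational(1, 2)) = Pow(3, Rational(1, 2)) ≈ 1.7320)
Z = Mul(4, Pow(3, Rational(1, 2))) ≈ 6.9282
Add(Z, Mul(Function('x')(-1, 6), -1)) = Add(Mul(4, Pow(3, Rational(1, 2))), Mul(Pow(Add(Pow(-1, 2), Pow(6, 2)), Rational(1, 2)), -1)) = Add(Mul(4, Pow(3, Rational(1, 2))), Mul(Pow(Add(1, 36), Rational(1, 2)), -1)) = Add(Mul(4, Pow(3, Rational(1, 2))), Mul(Pow(37, Rational(1, 2)), -1)) = Add(Mul(4, Pow(3, Rational(1, 2))), Mul(-1, Pow(37, Rational(1, 2)))) = Add(Mul(-1, Pow(37, Rational(1, 2))), Mul(4, Pow(3, Rational(1, 2))))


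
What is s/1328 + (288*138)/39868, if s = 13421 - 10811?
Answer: 19604439/6618088 ≈ 2.9622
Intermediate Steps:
s = 2610
s/1328 + (288*138)/39868 = 2610/1328 + (288*138)/39868 = 2610*(1/1328) + 39744*(1/39868) = 1305/664 + 9936/9967 = 19604439/6618088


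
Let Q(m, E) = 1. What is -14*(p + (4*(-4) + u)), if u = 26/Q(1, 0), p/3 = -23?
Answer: 826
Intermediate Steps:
p = -69 (p = 3*(-23) = -69)
u = 26 (u = 26/1 = 26*1 = 26)
-14*(p + (4*(-4) + u)) = -14*(-69 + (4*(-4) + 26)) = -14*(-69 + (-16 + 26)) = -14*(-69 + 10) = -14*(-59) = 826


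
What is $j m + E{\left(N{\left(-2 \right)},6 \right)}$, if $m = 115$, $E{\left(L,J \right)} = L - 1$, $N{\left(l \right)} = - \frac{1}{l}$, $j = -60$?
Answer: $- \frac{13801}{2} \approx -6900.5$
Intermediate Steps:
$E{\left(L,J \right)} = -1 + L$
$j m + E{\left(N{\left(-2 \right)},6 \right)} = \left(-60\right) 115 - \frac{1}{2} = -6900 - \frac{1}{2} = - \frac{13801}{2}$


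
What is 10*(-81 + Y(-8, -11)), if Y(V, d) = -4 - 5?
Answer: -900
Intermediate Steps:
Y(V, d) = -9
10*(-81 + Y(-8, -11)) = 10*(-81 - 9) = 10*(-90) = -900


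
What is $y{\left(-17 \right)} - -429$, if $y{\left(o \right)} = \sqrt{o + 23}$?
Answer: $429 + \sqrt{6} \approx 431.45$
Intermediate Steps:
$y{\left(o \right)} = \sqrt{23 + o}$
$y{\left(-17 \right)} - -429 = \sqrt{23 - 17} - -429 = \sqrt{6} + 429 = 429 + \sqrt{6}$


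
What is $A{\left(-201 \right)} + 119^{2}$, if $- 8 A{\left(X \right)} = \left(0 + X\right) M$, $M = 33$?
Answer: $\frac{119921}{8} \approx 14990.0$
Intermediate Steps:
$A{\left(X \right)} = - \frac{33 X}{8}$ ($A{\left(X \right)} = - \frac{\left(0 + X\right) 33}{8} = - \frac{X 33}{8} = - \frac{33 X}{8}$)
$A{\left(-201 \right)} + 119^{2} = \left(- \frac{33}{8}\right) \left(-201\right) + 119^{2} = \frac{6633}{8} + 14161 = \frac{119921}{8}$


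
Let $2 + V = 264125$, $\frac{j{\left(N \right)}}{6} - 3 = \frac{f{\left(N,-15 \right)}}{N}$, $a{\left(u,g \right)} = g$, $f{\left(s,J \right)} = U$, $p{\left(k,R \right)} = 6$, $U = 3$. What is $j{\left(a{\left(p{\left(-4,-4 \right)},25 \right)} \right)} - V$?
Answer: $- \frac{6602607}{25} \approx -2.641 \cdot 10^{5}$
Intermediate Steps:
$f{\left(s,J \right)} = 3$
$j{\left(N \right)} = 18 + \frac{18}{N}$ ($j{\left(N \right)} = 18 + 6 \frac{3}{N} = 18 + \frac{18}{N}$)
$V = 264123$ ($V = -2 + 264125 = 264123$)
$j{\left(a{\left(p{\left(-4,-4 \right)},25 \right)} \right)} - V = \left(18 + \frac{18}{25}\right) - 264123 = \frac{468}{25} - 264123 = - \frac{6602607}{25}$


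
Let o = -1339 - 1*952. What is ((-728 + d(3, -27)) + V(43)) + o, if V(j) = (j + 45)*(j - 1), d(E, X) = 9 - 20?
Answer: 666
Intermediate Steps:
o = -2291 (o = -1339 - 952 = -2291)
d(E, X) = -11
V(j) = (-1 + j)*(45 + j) (V(j) = (45 + j)*(-1 + j) = (-1 + j)*(45 + j))
((-728 + d(3, -27)) + V(43)) + o = ((-728 - 11) + (-45 + 43² + 44*43)) - 2291 = (-739 + (-45 + 1849 + 1892)) - 2291 = (-739 + 3696) - 2291 = 2957 - 2291 = 666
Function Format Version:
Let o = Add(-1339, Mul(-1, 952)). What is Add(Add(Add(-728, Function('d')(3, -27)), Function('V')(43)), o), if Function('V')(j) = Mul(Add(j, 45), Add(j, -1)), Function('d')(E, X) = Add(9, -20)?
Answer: 666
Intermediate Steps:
o = -2291 (o = Add(-1339, -952) = -2291)
Function('d')(E, X) = -11
Function('V')(j) = Mul(Add(-1, j), Add(45, j)) (Function('V')(j) = Mul(Add(45, j), Add(-1, j)) = Mul(Add(-1, j), Add(45, j)))
Add(Add(Add(-728, Function('d')(3, -27)), Function('V')(43)), o) = Add(Add(Add(-728, -11), Add(-45, Pow(43, 2), Mul(44, 43))), -2291) = Add(Add(-739, Add(-45, 1849, 1892)), -2291) = Add(Add(-739, 3696), -2291) = Add(2957, -2291) = 666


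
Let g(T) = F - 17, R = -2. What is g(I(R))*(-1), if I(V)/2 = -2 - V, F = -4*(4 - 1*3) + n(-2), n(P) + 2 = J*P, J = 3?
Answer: 29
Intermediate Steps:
n(P) = -2 + 3*P
F = -12 (F = -4*(4 - 1*3) + (-2 + 3*(-2)) = -4*(4 - 3) + (-2 - 6) = -4*1 - 8 = -4 - 8 = -12)
I(V) = -4 - 2*V (I(V) = 2*(-2 - V) = -4 - 2*V)
g(T) = -29 (g(T) = -12 - 17 = -29)
g(I(R))*(-1) = -29*(-1) = 29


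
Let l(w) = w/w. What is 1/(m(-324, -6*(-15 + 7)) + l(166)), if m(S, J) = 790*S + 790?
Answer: -1/255169 ≈ -3.9190e-6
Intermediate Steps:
l(w) = 1
m(S, J) = 790 + 790*S
1/(m(-324, -6*(-15 + 7)) + l(166)) = 1/((790 + 790*(-324)) + 1) = 1/((790 - 255960) + 1) = 1/(-255170 + 1) = 1/(-255169) = -1/255169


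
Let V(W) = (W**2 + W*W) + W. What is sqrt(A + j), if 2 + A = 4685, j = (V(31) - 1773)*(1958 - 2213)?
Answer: I*sqrt(41217) ≈ 203.02*I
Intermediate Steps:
V(W) = W + 2*W**2 (V(W) = (W**2 + W**2) + W = 2*W**2 + W = W + 2*W**2)
j = -45900 (j = (31*(1 + 2*31) - 1773)*(1958 - 2213) = (31*(1 + 62) - 1773)*(-255) = (31*63 - 1773)*(-255) = (1953 - 1773)*(-255) = 180*(-255) = -45900)
A = 4683 (A = -2 + 4685 = 4683)
sqrt(A + j) = sqrt(4683 - 45900) = sqrt(-41217) = I*sqrt(41217)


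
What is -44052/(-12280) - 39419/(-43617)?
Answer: 601370351/133904190 ≈ 4.4911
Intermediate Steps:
-44052/(-12280) - 39419/(-43617) = -44052*(-1/12280) - 39419*(-1/43617) = 11013/3070 + 39419/43617 = 601370351/133904190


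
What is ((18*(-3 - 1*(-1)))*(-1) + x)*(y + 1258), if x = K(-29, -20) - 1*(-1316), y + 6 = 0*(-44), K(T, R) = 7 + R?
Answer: 1676428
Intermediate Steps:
y = -6 (y = -6 + 0*(-44) = -6 + 0 = -6)
x = 1303 (x = (7 - 20) - 1*(-1316) = -13 + 1316 = 1303)
((18*(-3 - 1*(-1)))*(-1) + x)*(y + 1258) = ((18*(-3 - 1*(-1)))*(-1) + 1303)*(-6 + 1258) = ((18*(-3 + 1))*(-1) + 1303)*1252 = ((18*(-2))*(-1) + 1303)*1252 = (-36*(-1) + 1303)*1252 = (36 + 1303)*1252 = 1339*1252 = 1676428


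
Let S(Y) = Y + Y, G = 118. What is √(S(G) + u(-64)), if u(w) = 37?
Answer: √273 ≈ 16.523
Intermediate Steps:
S(Y) = 2*Y
√(S(G) + u(-64)) = √(2*118 + 37) = √(236 + 37) = √273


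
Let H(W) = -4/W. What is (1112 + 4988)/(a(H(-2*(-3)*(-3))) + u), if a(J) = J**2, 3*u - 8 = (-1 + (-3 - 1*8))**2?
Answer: 123525/1027 ≈ 120.28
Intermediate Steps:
u = 152/3 (u = 8/3 + (-1 + (-3 - 1*8))**2/3 = 8/3 + (-1 + (-3 - 8))**2/3 = 8/3 + (-1 - 11)**2/3 = 8/3 + (1/3)*(-12)**2 = 8/3 + (1/3)*144 = 8/3 + 48 = 152/3 ≈ 50.667)
(1112 + 4988)/(a(H(-2*(-3)*(-3))) + u) = (1112 + 4988)/((-4/(-2*(-3)*(-3)))**2 + 152/3) = 6100/((-4/(6*(-3)))**2 + 152/3) = 6100/((-4/(-18))**2 + 152/3) = 6100/((-4*(-1/18))**2 + 152/3) = 6100/((2/9)**2 + 152/3) = 6100/(4/81 + 152/3) = 6100/(4108/81) = 6100*(81/4108) = 123525/1027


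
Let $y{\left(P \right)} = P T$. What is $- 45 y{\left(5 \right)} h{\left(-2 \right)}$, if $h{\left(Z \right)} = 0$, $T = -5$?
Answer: $0$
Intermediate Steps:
$y{\left(P \right)} = - 5 P$ ($y{\left(P \right)} = P \left(-5\right) = - 5 P$)
$- 45 y{\left(5 \right)} h{\left(-2 \right)} = - 45 \left(\left(-5\right) 5\right) 0 = \left(-45\right) \left(-25\right) 0 = 1125 \cdot 0 = 0$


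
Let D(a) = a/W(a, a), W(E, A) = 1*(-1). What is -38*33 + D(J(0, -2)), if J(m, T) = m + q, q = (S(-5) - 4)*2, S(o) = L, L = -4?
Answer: -1238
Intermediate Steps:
S(o) = -4
W(E, A) = -1
q = -16 (q = (-4 - 4)*2 = -8*2 = -16)
J(m, T) = -16 + m (J(m, T) = m - 16 = -16 + m)
D(a) = -a (D(a) = a/(-1) = a*(-1) = -a)
-38*33 + D(J(0, -2)) = -38*33 - (-16 + 0) = -1254 - 1*(-16) = -1254 + 16 = -1238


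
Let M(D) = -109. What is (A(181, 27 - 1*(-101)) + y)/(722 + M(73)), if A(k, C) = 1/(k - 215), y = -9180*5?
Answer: -1560601/20842 ≈ -74.878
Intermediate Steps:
y = -45900
A(k, C) = 1/(-215 + k)
(A(181, 27 - 1*(-101)) + y)/(722 + M(73)) = (1/(-215 + 181) - 45900)/(722 - 109) = (1/(-34) - 45900)/613 = (-1/34 - 45900)*(1/613) = -1560601/34*1/613 = -1560601/20842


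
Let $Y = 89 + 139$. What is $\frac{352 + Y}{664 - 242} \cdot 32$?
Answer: $\frac{9280}{211} \approx 43.981$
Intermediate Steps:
$Y = 228$
$\frac{352 + Y}{664 - 242} \cdot 32 = \frac{352 + 228}{664 - 242} \cdot 32 = \frac{580}{422} \cdot 32 = 580 \cdot \frac{1}{422} \cdot 32 = \frac{290}{211} \cdot 32 = \frac{9280}{211}$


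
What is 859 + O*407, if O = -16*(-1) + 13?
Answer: 12662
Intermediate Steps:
O = 29 (O = 16 + 13 = 29)
859 + O*407 = 859 + 29*407 = 859 + 11803 = 12662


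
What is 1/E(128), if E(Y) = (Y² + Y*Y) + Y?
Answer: 1/32896 ≈ 3.0399e-5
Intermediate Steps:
E(Y) = Y + 2*Y² (E(Y) = (Y² + Y²) + Y = 2*Y² + Y = Y + 2*Y²)
1/E(128) = 1/(128*(1 + 2*128)) = 1/(128*(1 + 256)) = 1/(128*257) = 1/32896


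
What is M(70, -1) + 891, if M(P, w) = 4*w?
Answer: 887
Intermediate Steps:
M(70, -1) + 891 = 4*(-1) + 891 = -4 + 891 = 887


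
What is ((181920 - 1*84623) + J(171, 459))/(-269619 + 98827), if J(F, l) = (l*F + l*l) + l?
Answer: -193463/85396 ≈ -2.2655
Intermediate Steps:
J(F, l) = l + l² + F*l (J(F, l) = (F*l + l²) + l = (l² + F*l) + l = l + l² + F*l)
((181920 - 1*84623) + J(171, 459))/(-269619 + 98827) = ((181920 - 1*84623) + 459*(1 + 171 + 459))/(-269619 + 98827) = ((181920 - 84623) + 459*631)/(-170792) = (97297 + 289629)*(-1/170792) = 386926*(-1/170792) = -193463/85396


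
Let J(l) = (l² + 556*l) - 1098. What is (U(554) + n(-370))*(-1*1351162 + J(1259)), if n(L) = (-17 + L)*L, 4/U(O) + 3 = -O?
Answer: 74399161213450/557 ≈ 1.3357e+11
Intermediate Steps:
J(l) = -1098 + l² + 556*l
U(O) = 4/(-3 - O)
n(L) = L*(-17 + L)
(U(554) + n(-370))*(-1*1351162 + J(1259)) = (-4/(3 + 554) - 370*(-17 - 370))*(-1*1351162 + (-1098 + 1259² + 556*1259)) = (-4/557 - 370*(-387))*(-1351162 + (-1098 + 1585081 + 700004)) = (-4*1/557 + 143190)*(-1351162 + 2283987) = (-4/557 + 143190)*932825 = (79756826/557)*932825 = 74399161213450/557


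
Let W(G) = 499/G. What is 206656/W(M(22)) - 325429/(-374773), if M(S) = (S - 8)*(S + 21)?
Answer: 46624514020047/187011727 ≈ 2.4931e+5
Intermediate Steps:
M(S) = (-8 + S)*(21 + S)
206656/W(M(22)) - 325429/(-374773) = 206656/((499/(-168 + 22² + 13*22))) - 325429/(-374773) = 206656/((499/(-168 + 484 + 286))) - 325429*(-1/374773) = 206656/((499/602)) + 325429/374773 = 206656/((499*(1/602))) + 325429/374773 = 206656/(499/602) + 325429/374773 = 206656*(602/499) + 325429/374773 = 124406912/499 + 325429/374773 = 46624514020047/187011727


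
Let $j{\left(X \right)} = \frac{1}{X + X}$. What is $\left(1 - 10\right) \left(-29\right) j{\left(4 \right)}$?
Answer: $\frac{261}{8} \approx 32.625$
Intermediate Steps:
$j{\left(X \right)} = \frac{1}{2 X}$
$\left(1 - 10\right) \left(-29\right) j{\left(4 \right)} = \left(1 - 10\right) \left(-29\right) \frac{1}{2 \cdot 4} = \left(1 - 10\right) \left(-29\right) \frac{1}{2} \cdot \frac{1}{4} = \left(-9\right) \left(-29\right) \frac{1}{8} = 261 \cdot \frac{1}{8} = \frac{261}{8}$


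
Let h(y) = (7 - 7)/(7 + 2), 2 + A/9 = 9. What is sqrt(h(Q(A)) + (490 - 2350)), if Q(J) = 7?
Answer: 2*I*sqrt(465) ≈ 43.128*I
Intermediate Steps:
A = 63 (A = -18 + 9*9 = -18 + 81 = 63)
h(y) = 0 (h(y) = 0/9 = 0*(1/9) = 0)
sqrt(h(Q(A)) + (490 - 2350)) = sqrt(0 + (490 - 2350)) = sqrt(0 - 1860) = sqrt(-1860) = 2*I*sqrt(465)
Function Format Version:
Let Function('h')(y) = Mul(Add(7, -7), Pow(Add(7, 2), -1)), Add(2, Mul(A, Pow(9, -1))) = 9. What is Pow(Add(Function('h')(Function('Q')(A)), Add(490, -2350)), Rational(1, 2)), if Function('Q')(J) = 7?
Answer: Mul(2, I, Pow(465, Rational(1, 2))) ≈ Mul(43.128, I)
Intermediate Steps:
A = 63 (A = Add(-18, Mul(9, 9)) = Add(-18, 81) = 63)
Function('h')(y) = 0 (Function('h')(y) = Mul(0, Pow(9, -1)) = Mul(0, Rational(1, 9)) = 0)
Pow(Add(Function('h')(Function('Q')(A)), Add(490, -2350)), Rational(1, 2)) = Pow(Add(0, Add(490, -2350)), Rational(1, 2)) = Pow(Add(0, -1860), Rational(1, 2)) = Pow(-1860, Rational(1, 2)) = Mul(2, I, Pow(465, Rational(1, 2)))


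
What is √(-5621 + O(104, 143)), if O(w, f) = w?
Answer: 3*I*√613 ≈ 74.276*I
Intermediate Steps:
√(-5621 + O(104, 143)) = √(-5621 + 104) = √(-5517) = 3*I*√613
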